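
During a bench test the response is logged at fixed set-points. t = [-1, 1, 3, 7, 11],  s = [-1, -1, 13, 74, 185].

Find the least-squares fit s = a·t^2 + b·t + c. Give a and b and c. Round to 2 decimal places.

Entries of MᵀM: Σt^2·t^2 = 17125, Σt^2·t = 1701, Σt^2 = 181, Σt·t = 181, Σt = 21, Σ1 = 5.
For Mᵀs: Σt^2·s = 26126, Σt·s = 2592, Σs = 270.
So MᵀM·[a, b, c]ᵀ = Mᵀs: [[17125, 1701, 181]; [1701, 181, 21]; [181, 21, 5]]·[a, b, c]ᵀ = [26126, 2592, 270]ᵀ.
Solving the 3×3 system (Gaussian elimination) gives a = 1627/1072, b = 87/268, c = -2471/1072.

a = 1.52, b = 0.32, c = -2.31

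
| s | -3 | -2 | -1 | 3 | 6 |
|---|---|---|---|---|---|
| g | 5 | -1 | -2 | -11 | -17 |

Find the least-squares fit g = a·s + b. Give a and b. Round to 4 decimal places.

The normal system AᵀA·[a, b]ᵀ = Aᵀg is [[59, 3]; [3, 5]]·[a, b]ᵀ = [-146, -26]ᵀ.
Δ = 59·5 − 3² = 286.
a = ((-146)·5 − 3·(-26))/286 = -326/143; b = (59·(-26) − 3·(-146))/286 = -548/143.

a = -2.2797, b = -3.8322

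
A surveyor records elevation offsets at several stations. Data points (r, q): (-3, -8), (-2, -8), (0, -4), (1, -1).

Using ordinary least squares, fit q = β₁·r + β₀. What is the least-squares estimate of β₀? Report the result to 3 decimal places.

Forming AᵀA = [[14, -4]; [-4, 4]] and Aᵀq = [39, -21]ᵀ gives AᵀA·[β₁, β₀]ᵀ = Aᵀq.
Eliminating β₀: 4·(row 1) − (-4)·(row 2) gives 40·β₁ = 4·39 − (-4)·(-21) = 72, so β₁ = 9/5.
Then β₀ = ((-21) − (-4)·(9/5))/4 = -69/20.

β₀ = -3.450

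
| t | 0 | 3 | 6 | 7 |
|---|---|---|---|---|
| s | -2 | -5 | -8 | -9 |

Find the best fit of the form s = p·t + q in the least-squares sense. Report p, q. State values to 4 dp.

Normal-equation sums: Σt·t = 94, Σt = 16, Σ1 = 4.
Moment sums: Σt·s = -126, Σs = -24.
Eliminating q: 4·(row 1) − 16·(row 2) gives 120·p = 4·(-126) − 16·(-24) = -120, so p = -1.
Then q = ((-24) − 16·(-1))/4 = -2.

p = -1.0000, q = -2.0000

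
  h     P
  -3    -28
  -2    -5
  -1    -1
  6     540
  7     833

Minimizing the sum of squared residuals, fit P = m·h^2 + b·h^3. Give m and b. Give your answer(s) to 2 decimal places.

m = 2.91, b = 2.01

The normal system MᵀM·[m, b]ᵀ = MᵀP is [[3795, 24307]; [24307, 165099]]·[m, b]ᵀ = [59984, 403156]ᵀ.
det = 3795·165099 − 24307² = 35720456.
m = (59984·165099 − 24307·403156)/35720456 = 1365599/470006; b = (3795·403156 − 24307·59984)/35720456 = 946657/470006.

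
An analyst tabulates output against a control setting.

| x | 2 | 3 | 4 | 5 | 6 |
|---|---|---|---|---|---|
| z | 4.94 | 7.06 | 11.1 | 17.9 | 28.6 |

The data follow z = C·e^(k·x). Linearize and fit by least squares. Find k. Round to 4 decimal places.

Let Y = ln z. Fitting Y = k·x + ln C by least squares:
Sums: Σx = 20.0000, Σ(x)² = 90.0000, Σln z = 12.1970, Σx·ln z = 53.2303.
Normal system: [[90.0000, 20.0000]; [20.0000, 5]]·[k, ln C]ᵀ = [53.2303, 12.1970]ᵀ.
Slope k = (n·Σx·ln z − Σx·Σln z)/(n·Σ(x)² − (Σx)²) = (5·53.2303 − 20.0000·12.1970)/50.0000 = 0.44424; ln C = (Σln z − k·Σx)/n = 0.66242.

k = 0.4442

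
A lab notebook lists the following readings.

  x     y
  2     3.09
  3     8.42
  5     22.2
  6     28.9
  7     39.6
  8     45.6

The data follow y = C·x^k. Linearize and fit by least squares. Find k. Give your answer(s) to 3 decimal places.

k = 1.938

Let Y = ln y. Fitting Y = k·ln x + ln C by least squares:
Σln x = 9.2183, Σ(ln x)² = 15.5987, Σln y = 17.2215, Σln x·ln y = 29.2412.
Equations: 15.5987·k + 9.2183·ln C = 29.2412;  9.2183·k + 6·ln C = 17.2215.
Slope k = (n·Σln x·ln y − Σln x·Σln y)/(n·Σ(ln x)² − (Σln x)²) = (6·29.2412 − 9.2183·17.2215)/8.6152 = 1.93783; ln C = (Σln y − k·Σln x)/n = -0.10701.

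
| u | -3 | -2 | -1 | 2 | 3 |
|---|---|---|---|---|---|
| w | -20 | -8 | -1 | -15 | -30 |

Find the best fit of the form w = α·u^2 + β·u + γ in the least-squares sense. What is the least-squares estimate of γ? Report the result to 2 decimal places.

With design matrix A, AᵀA = [[195, -1, 27]; [-1, 27, -1]; [27, -1, 5]] and Aᵀw = [-543, -43, -74]ᵀ.
Inverting the 3×3 Gram matrix, [α, β, γ]ᵀ = [-2243/812, -1383/812, -13/58]ᵀ.

γ = -0.22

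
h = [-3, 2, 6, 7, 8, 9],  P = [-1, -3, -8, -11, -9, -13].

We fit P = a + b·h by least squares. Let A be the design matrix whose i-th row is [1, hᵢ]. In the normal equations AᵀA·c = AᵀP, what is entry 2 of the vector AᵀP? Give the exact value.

Entry 2 ↔ basis h, so (AᵀP)_{2} = Σᵢ (h)·Pᵢ = (-3)·(-1) + (2)·(-3) + (6)·(-8) + (7)·(-11) + (8)·(-9) + (9)·(-13) = -317.

-317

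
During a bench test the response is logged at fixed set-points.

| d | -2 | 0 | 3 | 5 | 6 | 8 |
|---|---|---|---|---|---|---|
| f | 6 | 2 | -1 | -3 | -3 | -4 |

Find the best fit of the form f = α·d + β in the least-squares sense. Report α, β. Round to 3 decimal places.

α = -0.981, β = 2.771

Setting ∂/∂α … = 0 gives: 138·α + 20·β = -80;  20·α + 6·β = -3.
(Σd·d = 138, Σd = 20, Σ1 = 6, Σd·f = -80, Σf = -3.)
Eliminating β: 6·(row 1) − 20·(row 2) gives 428·α = 6·(-80) − 20·(-3) = -420, so α = -105/107.
Then β = ((-3) − 20·(-105/107))/6 = 593/214.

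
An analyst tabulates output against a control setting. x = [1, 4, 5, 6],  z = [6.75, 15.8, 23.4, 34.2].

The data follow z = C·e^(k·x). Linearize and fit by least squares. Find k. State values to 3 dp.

Taking logs, ln z = k·x + ln C, so regress ln z on x.
Σx = 16.0000, Σ(x)² = 78.0000, Σln z = 11.3545, Σx·ln z = 49.9066.
Equations: 78.0000·k + 16.0000·ln C = 49.9066;  16.0000·k + 4·ln C = 11.3545.
Slope k = (n·Σx·ln z − Σx·Σln z)/(n·Σ(x)² − (Σx)²) = (4·49.9066 − 16.0000·11.3545)/56.0000 = 0.32061; ln C = (Σln z − k·Σx)/n = 1.55618.

k = 0.321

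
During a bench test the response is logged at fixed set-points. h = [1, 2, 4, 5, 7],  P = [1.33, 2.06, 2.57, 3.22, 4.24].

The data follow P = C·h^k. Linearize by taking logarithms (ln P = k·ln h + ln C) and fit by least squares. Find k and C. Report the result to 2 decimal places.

k = 0.56, C = 1.33

With ln Pᵢ as the transformed response and ln hᵢ as the regressor:
Σln h = 5.6348, Σ(ln h)² = 8.7791, Σln P = 4.5657, Σln h·ln P = 6.5025.
Equations: 8.7791·k + 5.6348·ln C = 6.5025;  5.6348·k + 5·ln C = 4.5657.
Solving (det = 12.1448): k = 0.55873, ln C = 0.28349, so C = exp(0.28349) = 1.32775.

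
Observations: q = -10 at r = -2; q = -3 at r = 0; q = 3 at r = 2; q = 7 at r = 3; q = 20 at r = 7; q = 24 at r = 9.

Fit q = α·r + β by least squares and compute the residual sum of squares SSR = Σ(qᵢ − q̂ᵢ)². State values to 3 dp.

Sums needed: Σr·r = 147, Σr = 19, Σ1 = 6.
For Xᵀq: Σr·q = 403, Σq = 41.
Normal equations: [[147, 19]; [19, 6]]·[α, β]ᵀ = [403, 41]ᵀ.
Determinant 147·6 − 19² = 521.
α = (403·6 − 19·41)/521 = 1639/521; β = (147·41 − 19·403)/521 = -1630/521.
Residuals: -302/521, 67/521, -85/521, 360/521, 577/521, -617/521; SSR = 1816/521.

SSR = 3.486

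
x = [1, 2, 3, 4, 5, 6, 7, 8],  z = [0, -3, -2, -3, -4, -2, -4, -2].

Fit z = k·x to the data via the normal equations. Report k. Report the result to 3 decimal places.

k = -0.490

MᵀM·[k]ᵀ = Mᵀz reads: 204·k = -100.
(Σx·x = 204, Σx·z = -100.)
Hence k = -100 / 204 ≈ -0.490196.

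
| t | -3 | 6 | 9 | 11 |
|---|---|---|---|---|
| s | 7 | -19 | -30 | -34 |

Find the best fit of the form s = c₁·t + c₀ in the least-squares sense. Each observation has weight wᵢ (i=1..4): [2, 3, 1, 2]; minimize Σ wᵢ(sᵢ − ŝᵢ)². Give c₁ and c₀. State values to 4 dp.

c₁ = -2.9564, c₀ = -1.7344

XᵀWX·[c₁, c₀]ᵀ = XᵀWs reads: 449·c₁ + 43·c₀ = -1402;  43·c₁ + 8·c₀ = -141.
Δ = 449·8 − 43² = 1743.
c₁ = ((-1402)·8 − 43·(-141))/1743 = -5153/1743; c₀ = (449·(-141) − 43·(-1402))/1743 = -3023/1743.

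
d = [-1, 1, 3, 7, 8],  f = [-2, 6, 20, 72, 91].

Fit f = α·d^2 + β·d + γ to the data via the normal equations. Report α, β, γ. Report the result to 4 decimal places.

α = 0.9557, β = 3.5556, γ = 0.8982

The normal system AᵀA·[α, β, γ]ᵀ = Aᵀf is [[6580, 882, 124]; [882, 124, 18]; [124, 18, 5]]·[α, β, γ]ᵀ = [9536, 1300, 187]ᵀ.
Inverting the 3×3 Gram matrix, [α, β, γ]ᵀ = [21189/22171, 78832/22171, 19913/22171]ᵀ.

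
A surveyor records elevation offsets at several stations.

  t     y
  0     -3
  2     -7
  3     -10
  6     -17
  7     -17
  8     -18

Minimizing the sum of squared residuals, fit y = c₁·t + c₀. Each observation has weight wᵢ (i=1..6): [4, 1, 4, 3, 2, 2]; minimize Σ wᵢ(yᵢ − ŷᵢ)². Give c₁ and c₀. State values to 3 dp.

Setting ∂/∂c₁ … = 0 gives: 374·c₁ + 62·c₀ = -966;  62·c₁ + 16·c₀ = -180.
(Σwᵢ·t·t = 374, Σwᵢ·t = 62, Σwᵢ·1 = 16, Σwᵢ·t·y = -966, Σwᵢ·y = -180.)
Determinant 374·16 − 62² = 2140.
c₁ = ((-966)·16 − 62·(-180))/2140 = -1074/535; c₀ = (374·(-180) − 62·(-966))/2140 = -1857/535.

c₁ = -2.007, c₀ = -3.471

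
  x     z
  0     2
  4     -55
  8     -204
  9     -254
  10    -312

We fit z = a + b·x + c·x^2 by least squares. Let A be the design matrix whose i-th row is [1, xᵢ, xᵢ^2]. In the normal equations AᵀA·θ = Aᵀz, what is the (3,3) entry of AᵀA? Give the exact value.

20913

Row 3 ↔ basis x^2, column 3 ↔ basis x^2, so (AᵀA)_{3,3} = Σᵢ (x^2)·(x^2) = (0)·(0) + (16)·(16) + (64)·(64) + (81)·(81) + (100)·(100) = 20913.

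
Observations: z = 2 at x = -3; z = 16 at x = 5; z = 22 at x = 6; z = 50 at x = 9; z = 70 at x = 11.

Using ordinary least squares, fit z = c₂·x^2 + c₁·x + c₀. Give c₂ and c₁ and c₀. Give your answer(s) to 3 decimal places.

c₂ = 0.523, c₁ = 0.735, c₀ = -0.591

The normal equations are: 23204·c₂ + 2374·c₁ + 272·c₀ = 13730;  2374·c₂ + 272·c₁ + 28·c₀ = 1426;  272·c₂ + 28·c₁ + 5·c₀ = 160.
(Σx^2·x^2 = 23204, Σx^2·x = 2374, Σx^2 = 272, Σx·x = 272, Σx = 28, Σ1 = 5, Σx^2·z = 13730, Σx·z = 1426, Σz = 160.)
Inverting the 3×3 Gram matrix, [c₂, c₁, c₀]ᵀ = [53363/101937, 74873/101937, -20084/33979]ᵀ.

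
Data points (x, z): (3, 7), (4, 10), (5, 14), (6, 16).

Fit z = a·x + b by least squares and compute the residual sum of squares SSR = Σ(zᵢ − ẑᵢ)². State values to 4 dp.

Entries of AᵀA: Σx·x = 86, Σx = 18, Σ1 = 4.
And Σx·z = 227, Σz = 47.
Δ = 86·4 − 18² = 20.
a = (227·4 − 18·47)/20 = 31/10; b = (86·47 − 18·227)/20 = -11/5.
Residuals: -1/10, -1/5, 7/10, -2/5; SSR = 7/10.

SSR = 0.7000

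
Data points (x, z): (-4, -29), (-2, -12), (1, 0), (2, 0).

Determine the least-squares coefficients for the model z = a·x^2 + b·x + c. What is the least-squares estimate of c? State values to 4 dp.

c = -2.2090

Setting ∂/∂a … = 0 gives: 289·a + (-63)·b + 25·c = -512;  (-63)·a + 25·b + (-3)·c = 140;  25·a + (-3)·b + 4·c = -41.
(Σx^2·x^2 = 289, Σx^2·x = -63, Σx^2 = 25, Σx·x = 25, Σx = -3, Σ1 = 4, Σx^2·z = -512, Σx·z = 140, Σz = -41.)
Solving the 3×3 system (Gaussian elimination) gives a = -164/177, b = 3, c = -391/177.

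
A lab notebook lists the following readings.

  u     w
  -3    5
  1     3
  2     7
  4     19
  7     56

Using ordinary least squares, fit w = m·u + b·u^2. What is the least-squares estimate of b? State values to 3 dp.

b = 0.964

The normal system AᵀA·[m, b]ᵀ = Aᵀw is [[79, 389]; [389, 2755]]·[m, b]ᵀ = [470, 3124]ᵀ.
Eliminating b: 2755·(row 1) − 389·(row 2) gives 66324·m = 2755·470 − 389·3124 = 79614, so m = 13269/11054.
Then b = (3124 − 389·(13269/11054))/2755 = 10661/11054.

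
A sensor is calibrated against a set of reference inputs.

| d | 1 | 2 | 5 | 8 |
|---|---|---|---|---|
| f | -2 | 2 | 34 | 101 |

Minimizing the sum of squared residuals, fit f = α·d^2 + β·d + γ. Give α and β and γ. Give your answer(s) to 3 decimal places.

α = 1.894, β = -2.379, γ = -1.242

Entries of AᵀA: Σd^2·d^2 = 4738, Σd^2·d = 646, Σd^2 = 94, Σd·d = 94, Σd = 16, Σ1 = 4.
Right-hand side: Σd^2·f = 7320, Σd·f = 980, Σf = 135.
AᵀA·[α, β, γ]ᵀ = Aᵀf becomes [[4738, 646, 94]; [646, 94, 16]; [94, 16, 4]]·[α, β, γ]ᵀ = [7320, 980, 135]ᵀ.
Row-reducing yields α = 125/66, β = -157/66, γ = -41/33.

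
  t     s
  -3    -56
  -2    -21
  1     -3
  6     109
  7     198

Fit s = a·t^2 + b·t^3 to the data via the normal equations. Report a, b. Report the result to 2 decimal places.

Normal-equation sums: Σt^2·t^2 = 3795, Σt^2·t^3 = 24309, Σt^3·t^3 = 165099.
Right-hand side: Σt^2·s = 13035, Σt^3·s = 93135.
So MᵀM·[a, b]ᵀ = Mᵀs: [[3795, 24309]; [24309, 165099]]·[a, b]ᵀ = [13035, 93135]ᵀ.
det = 3795·165099 − 24309² = 35623224.
a = (13035·165099 − 24309·93135)/35623224 = -6219625/1979068; b = (3795·93135 − 24309·13035)/35623224 = 2032195/1979068.

a = -3.14, b = 1.03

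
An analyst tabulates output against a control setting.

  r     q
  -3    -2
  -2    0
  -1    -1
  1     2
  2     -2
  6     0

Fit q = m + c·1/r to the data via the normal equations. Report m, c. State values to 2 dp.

m = -0.47, c = 0.98

The normal equations are: 6·m + (-1/6)·c = -3;  (-1/6)·m + (95/36)·c = 8/3.
(Σ1 = 6, Σ1/r = -1/6, Σ1/r·1/r = 95/36, Σq = -3, Σ1/r·q = 8/3.)
Eliminating c: (95/36)·(row 1) − (-1/6)·(row 2) gives (569/36)·m = (95/36)·(-3) − (-1/6)·(8/3) = -269/36, so m = -269/569.
Then c = ((8/3) − (-1/6)·(-269/569))/(95/36) = 558/569.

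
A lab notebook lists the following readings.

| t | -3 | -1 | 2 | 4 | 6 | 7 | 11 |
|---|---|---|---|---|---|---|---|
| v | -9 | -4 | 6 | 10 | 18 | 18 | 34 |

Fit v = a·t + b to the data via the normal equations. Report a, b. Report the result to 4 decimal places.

From the data, Σt·t = 236, Σt = 26, Σ1 = 7.
And Σt·v = 691, Σv = 73.
Δ = 236·7 − 26² = 976.
a = (691·7 − 26·73)/976 = 2939/976; b = (236·73 − 26·691)/976 = -369/488.

a = 3.0113, b = -0.7561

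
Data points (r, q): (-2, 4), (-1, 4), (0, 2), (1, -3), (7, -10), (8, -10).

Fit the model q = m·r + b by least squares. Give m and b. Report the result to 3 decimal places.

With design matrix M, MᵀM = [[119, 13]; [13, 6]] and Mᵀq = [-165, -13]ᵀ.
Δ = 119·6 − 13² = 545.
m = ((-165)·6 − 13·(-13))/545 = -821/545; b = (119·(-13) − 13·(-165))/545 = 598/545.

m = -1.506, b = 1.097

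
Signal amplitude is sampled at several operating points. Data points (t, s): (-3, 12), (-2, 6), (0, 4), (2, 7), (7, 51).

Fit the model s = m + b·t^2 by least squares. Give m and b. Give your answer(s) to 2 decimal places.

m = 3.12, b = 0.98

Entries of AᵀA: Σ1 = 5, Σt^2 = 66, Σt^2·t^2 = 2514.
And Σs = 80, Σt^2·s = 2659.
Normal equations: [[5, 66]; [66, 2514]]·[m, b]ᵀ = [80, 2659]ᵀ.
Determinant 5·2514 − 66² = 8214.
m = (80·2514 − 66·2659)/8214 = 4271/1369; b = (5·2659 − 66·80)/8214 = 8015/8214.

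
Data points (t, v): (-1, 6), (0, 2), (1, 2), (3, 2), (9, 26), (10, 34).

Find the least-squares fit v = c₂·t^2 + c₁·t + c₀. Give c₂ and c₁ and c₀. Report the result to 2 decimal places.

c₂ = 0.50, c₁ = -1.92, c₀ = 3.05

Forming XᵀX = [[16644, 1756, 192]; [1756, 192, 22]; [192, 22, 6]] and Xᵀv = [5532, 576, 72]ᵀ gives XᵀX·[c₂, c₁, c₀]ᵀ = Xᵀv.
Row-reducing yields c₂ = 3895/7787, c₁ = -14982/7787, c₀ = 1826/599.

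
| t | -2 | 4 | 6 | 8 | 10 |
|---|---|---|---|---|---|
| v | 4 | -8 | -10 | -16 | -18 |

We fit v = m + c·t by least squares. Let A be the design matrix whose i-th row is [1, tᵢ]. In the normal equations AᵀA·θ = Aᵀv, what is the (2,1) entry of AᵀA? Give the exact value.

26

Row 2 ↔ basis t, column 1 ↔ basis 1, so (AᵀA)_{2,1} = Σᵢ t = (-2)·(1) + (4)·(1) + (6)·(1) + (8)·(1) + (10)·(1) = 26.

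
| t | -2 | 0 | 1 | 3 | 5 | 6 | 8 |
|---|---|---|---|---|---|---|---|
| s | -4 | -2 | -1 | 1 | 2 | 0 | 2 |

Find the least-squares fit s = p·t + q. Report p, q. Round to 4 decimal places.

p = 0.5526, q = -1.9436

The normal system AᵀA·[p, q]ᵀ = Aᵀs is [[139, 21]; [21, 7]]·[p, q]ᵀ = [36, -2]ᵀ.
det = 139·7 − 21² = 532.
p = (36·7 − 21·(-2))/532 = 21/38; q = (139·(-2) − 21·36)/532 = -517/266.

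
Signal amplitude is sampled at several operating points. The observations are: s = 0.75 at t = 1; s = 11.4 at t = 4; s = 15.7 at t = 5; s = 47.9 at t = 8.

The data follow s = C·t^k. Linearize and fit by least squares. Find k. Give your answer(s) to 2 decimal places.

k = 1.97

Taking logs, ln s = k·ln t + ln C, so regress ln s on ln t.
Over the data: Σln t = 5.0752, Σ(ln t)² = 8.8362, Σln s = 8.7687, Σln t·ln s = 15.8511.
Normal system: [[8.8362, 5.0752]; [5.0752, 4]]·[k, ln C]ᵀ = [15.8511, 8.7687]ᵀ.
Slope k = (n·Σln t·ln s − Σln t·Σln s)/(n·Σ(ln t)² − (Σln t)²) = (4·15.8511 − 5.0752·8.7687)/9.5873 = 1.97155; ln C = (Σln s − k·Σln t)/n = -0.30931.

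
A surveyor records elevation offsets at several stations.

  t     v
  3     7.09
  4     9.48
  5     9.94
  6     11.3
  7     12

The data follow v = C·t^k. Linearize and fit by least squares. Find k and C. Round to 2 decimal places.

k = 0.60, C = 3.85

Taking logs, ln v = k·ln t + ln C, so regress ln v on ln t.
Over the data: Σln t = 7.8320, Σ(ln t)² = 12.7160, Σln v = 11.4141, Σln t·ln v = 18.1461.
Normal system: [[12.7160, 7.8320]; [7.8320, 5]]·[k, ln C]ᵀ = [18.1461, 11.4141]ᵀ.
Slope k = (n·Σln t·ln v − Σln t·Σln v)/(n·Σ(ln t)² − (Σln t)²) = (5·18.1461 − 7.8320·11.4141)/2.2397 = 0.59600; ln C = (Σln v − k·Σln t)/n = 1.34925, so C = exp(1.34925) = 3.85454.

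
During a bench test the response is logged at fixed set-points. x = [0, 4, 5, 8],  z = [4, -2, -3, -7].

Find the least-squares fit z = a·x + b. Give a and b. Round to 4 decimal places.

The normal equations are: 105·a + 17·b = -79;  17·a + 4·b = -8.
(Σx·x = 105, Σx = 17, Σ1 = 4, Σx·z = -79, Σz = -8.)
Eliminating b: 4·(row 1) − 17·(row 2) gives 131·a = 4·(-79) − 17·(-8) = -180, so a = -180/131.
Then b = ((-8) − 17·(-180/131))/4 = 503/131.

a = -1.3740, b = 3.8397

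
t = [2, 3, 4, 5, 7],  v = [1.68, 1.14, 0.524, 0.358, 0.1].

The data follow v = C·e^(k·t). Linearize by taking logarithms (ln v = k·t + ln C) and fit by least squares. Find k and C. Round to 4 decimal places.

k = -0.5702, C = 5.6374

Taking logs, ln v = k·t + ln C, so regress ln v on t.
Σt = 21.0000, Σ(t)² = 103.0000, Σln v = -3.3262, Σt·ln v = -22.4086.
Normal system: [[103.0000, 21.0000]; [21.0000, 5]]·[k, ln C]ᵀ = [-22.4086, -3.3262]ᵀ.
Solving (det = 74.0000): k = -0.57016, ln C = 1.72942, so C = exp(1.72942) = 5.63736.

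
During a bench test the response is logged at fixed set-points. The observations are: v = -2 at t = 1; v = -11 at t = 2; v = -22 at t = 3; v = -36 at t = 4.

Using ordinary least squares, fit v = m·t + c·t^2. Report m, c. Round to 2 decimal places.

m = -1.35, c = -1.94

The normal equations are: 30·m + 100·c = -234;  100·m + 354·c = -820.
(Σt·t = 30, Σt·t^2 = 100, Σt^2·t^2 = 354, Σt·v = -234, Σt^2·v = -820.)
Determinant 30·354 − 100² = 620.
m = ((-234)·354 − 100·(-820))/620 = -209/155; c = (30·(-820) − 100·(-234))/620 = -60/31.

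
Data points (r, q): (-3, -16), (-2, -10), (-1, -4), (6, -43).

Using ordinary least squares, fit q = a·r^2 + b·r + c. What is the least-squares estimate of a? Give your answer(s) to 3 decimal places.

Compute the Gram sums: Σr^2·r^2 = 1394, Σr^2·r = 180, Σr^2 = 50, Σr·r = 50, Σr = 0, Σ1 = 4.
For Mᵀq: Σr^2·q = -1736, Σr·q = -186, Σq = -73.
MᵀM·[a, b, c]ᵀ = Mᵀq becomes [[1394, 180, 50]; [180, 50, 0]; [50, 0, 4]]·[a, b, c]ᵀ = [-1736, -186, -73]ᵀ.
Row-reducing yields a = -1539/1210, b = 2598/3025, c = -569/242.

a = -1.272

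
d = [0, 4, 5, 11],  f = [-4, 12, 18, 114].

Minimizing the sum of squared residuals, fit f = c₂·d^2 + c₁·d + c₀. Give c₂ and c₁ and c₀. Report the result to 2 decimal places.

Normal-equation sums: Σd^2·d^2 = 15522, Σd^2·d = 1520, Σd^2 = 162, Σd·d = 162, Σd = 20, Σ1 = 4.
Moment sums: Σd^2·f = 14436, Σd·f = 1392, Σf = 140.
So AᵀA·[c₂, c₁, c₀]ᵀ = Aᵀf: [[15522, 1520, 162]; [1520, 162, 20]; [162, 20, 4]]·[c₂, c₁, c₀]ᵀ = [14436, 1392, 140]ᵀ.
Row-reducing yields c₂ = 26086/25741, c₁ = -11424/25741, c₀ = -98428/25741.

c₂ = 1.01, c₁ = -0.44, c₀ = -3.82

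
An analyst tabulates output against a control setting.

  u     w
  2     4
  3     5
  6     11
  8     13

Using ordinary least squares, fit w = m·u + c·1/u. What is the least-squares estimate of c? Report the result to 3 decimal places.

AᵀA·[m, c]ᵀ = Aᵀw reads: 113·m + 4·c = 193;  4·m + (233/576)·c = 57/8.
(Σu·u = 113, Σu·1/u = 4, Σ1/u·1/u = 233/576, Σu·w = 193, Σ1/u·w = 57/8.)
Determinant 113·(233/576) − 4² = 17113/576.
m = (193·(233/576) − 4·(57/8))/(17113/576) = 28553/17113; c = (113·(57/8) − 4·193)/(17113/576) = 19080/17113.

c = 1.115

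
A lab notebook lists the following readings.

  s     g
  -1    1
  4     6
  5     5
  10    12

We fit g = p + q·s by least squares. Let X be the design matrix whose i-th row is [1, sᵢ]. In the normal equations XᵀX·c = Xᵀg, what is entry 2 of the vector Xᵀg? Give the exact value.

168

Entry 2 ↔ basis s, so (Xᵀg)_{2} = Σᵢ (s)·gᵢ = (-1)·(1) + (4)·(6) + (5)·(5) + (10)·(12) = 168.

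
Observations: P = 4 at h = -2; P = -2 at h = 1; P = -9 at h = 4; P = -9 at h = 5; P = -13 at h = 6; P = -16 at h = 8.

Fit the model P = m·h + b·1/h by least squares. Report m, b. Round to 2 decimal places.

Compute the Gram sums: Σh·h = 146, Σh·1/h = 6, Σ1/h·1/h = 20101/14400.
And Σh·P = -297, Σ1/h·P = -733/60.
Normal equations: [[146, 6]; [6, 20101/14400]]·[m, b]ᵀ = [-297, -733/60]ᵀ.
Δ = 146·(20101/14400) − 6² = 1208173/7200.
m = ((-297)·(20101/14400) − 6·(-733/60))/(1208173/7200) = -4914477/2416346; b = (146·(-733/60) − 6·(-297))/(1208173/7200) = -11760/1208173.

m = -2.03, b = -0.01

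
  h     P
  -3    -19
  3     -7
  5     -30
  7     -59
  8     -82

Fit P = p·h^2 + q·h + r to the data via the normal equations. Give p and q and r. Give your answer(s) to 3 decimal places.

Setting ∂/∂p … = 0 gives: 7284·p + 980·q + 156·r = -9123;  980·p + 156·q + 20·r = -1183;  156·p + 20·q + 5·r = -197.
(Σh^2·h^2 = 7284, Σh^2·h = 980, Σh^2 = 156, Σh·h = 156, Σh = 20, Σ1 = 5, Σh^2·P = -9123, Σh·P = -1183, ΣP = -197.)
Row-reducing yields p = -7643/5084, q = 4689/2542, r = 160/1271.

p = -1.503, q = 1.845, r = 0.126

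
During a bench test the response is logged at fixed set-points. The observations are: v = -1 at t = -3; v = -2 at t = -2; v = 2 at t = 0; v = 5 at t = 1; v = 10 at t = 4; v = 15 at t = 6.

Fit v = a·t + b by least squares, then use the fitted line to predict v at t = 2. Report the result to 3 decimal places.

v̂ = 6.717

Forming MᵀM = [[66, 6]; [6, 6]] and Mᵀv = [142, 29]ᵀ gives MᵀM·[a, b]ᵀ = Mᵀv.
det = 66·6 − 6² = 360.
a = (142·6 − 6·29)/360 = 113/60; b = (66·29 − 6·142)/360 = 59/20.
At t = 2: v̂ = (113/60)·(2) + (59/20)·(1) = 403/60.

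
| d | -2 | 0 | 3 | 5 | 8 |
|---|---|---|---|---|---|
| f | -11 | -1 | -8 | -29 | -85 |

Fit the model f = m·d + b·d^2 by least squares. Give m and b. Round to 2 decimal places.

Setting ∂/∂m … = 0 gives: 102·m + 656·b = -827;  656·m + 4818·b = -6281.
Eliminating b: 4818·(row 1) − 656·(row 2) gives 61100·m = 4818·(-827) − 656·(-6281) = 135850, so m = 209/94.
Then b = ((-6281) − 656·(209/94))/4818 = -151/94.

m = 2.22, b = -1.61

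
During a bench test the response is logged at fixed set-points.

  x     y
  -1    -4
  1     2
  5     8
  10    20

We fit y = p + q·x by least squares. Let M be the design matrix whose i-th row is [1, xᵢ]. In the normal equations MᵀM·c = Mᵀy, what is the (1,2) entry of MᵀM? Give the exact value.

15

Row 1 ↔ basis 1, column 2 ↔ basis x, so (MᵀM)_{1,2} = Σᵢ x = (1)·(-1) + (1)·(1) + (1)·(5) + (1)·(10) = 15.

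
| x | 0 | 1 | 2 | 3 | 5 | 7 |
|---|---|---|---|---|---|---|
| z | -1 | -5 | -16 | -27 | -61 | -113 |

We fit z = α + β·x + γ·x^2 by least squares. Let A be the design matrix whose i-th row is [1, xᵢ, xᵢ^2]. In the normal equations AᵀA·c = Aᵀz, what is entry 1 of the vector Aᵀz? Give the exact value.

Entry 1 ↔ basis 1, so (Aᵀz)_{1} = Σᵢ zᵢ = (1)·(-1) + (1)·(-5) + (1)·(-16) + (1)·(-27) + (1)·(-61) + (1)·(-113) = -223.

-223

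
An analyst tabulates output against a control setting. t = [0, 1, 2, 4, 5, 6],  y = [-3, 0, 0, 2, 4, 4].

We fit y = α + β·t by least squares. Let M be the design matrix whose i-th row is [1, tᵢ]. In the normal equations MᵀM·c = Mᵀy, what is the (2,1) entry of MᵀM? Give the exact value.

18

Row 2 ↔ basis t, column 1 ↔ basis 1, so (MᵀM)_{2,1} = Σᵢ t = (0)·(1) + (1)·(1) + (2)·(1) + (4)·(1) + (5)·(1) + (6)·(1) = 18.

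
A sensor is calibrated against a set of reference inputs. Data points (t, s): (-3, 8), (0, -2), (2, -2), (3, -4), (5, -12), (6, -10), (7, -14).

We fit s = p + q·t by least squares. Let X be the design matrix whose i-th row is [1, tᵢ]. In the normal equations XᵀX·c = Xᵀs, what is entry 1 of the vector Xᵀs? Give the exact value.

Entry 1 ↔ basis 1, so (Xᵀs)_{1} = Σᵢ sᵢ = (1)·(8) + (1)·(-2) + (1)·(-2) + (1)·(-4) + (1)·(-12) + (1)·(-10) + (1)·(-14) = -36.

-36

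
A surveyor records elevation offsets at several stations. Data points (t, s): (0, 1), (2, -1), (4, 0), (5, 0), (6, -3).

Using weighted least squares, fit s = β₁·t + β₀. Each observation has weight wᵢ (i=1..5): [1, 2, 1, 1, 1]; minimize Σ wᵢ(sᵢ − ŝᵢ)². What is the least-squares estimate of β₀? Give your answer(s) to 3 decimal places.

The normal system MᵀWM·[β₁, β₀]ᵀ = MᵀWs is [[85, 19]; [19, 6]]·[β₁, β₀]ᵀ = [-22, -4]ᵀ.
Eliminating β₀: 6·(row 1) − 19·(row 2) gives 149·β₁ = 6·(-22) − 19·(-4) = -56, so β₁ = -56/149.
Then β₀ = ((-4) − 19·(-56/149))/6 = 78/149.

β₀ = 0.523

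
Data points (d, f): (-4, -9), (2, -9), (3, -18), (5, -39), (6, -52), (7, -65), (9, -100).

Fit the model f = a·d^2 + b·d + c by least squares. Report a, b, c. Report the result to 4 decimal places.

The normal system AᵀA·[a, b, c]ᵀ = Aᵀf is [[11236, 1384, 220]; [1384, 220, 28]; [220, 28, 7]]·[a, b, c]ᵀ = [-14474, -1898, -292]ᵀ.
Row-reducing yields a = -19847/20682, b = -141527/62046, c = -75404/31023.

a = -0.9596, b = -2.2810, c = -2.4306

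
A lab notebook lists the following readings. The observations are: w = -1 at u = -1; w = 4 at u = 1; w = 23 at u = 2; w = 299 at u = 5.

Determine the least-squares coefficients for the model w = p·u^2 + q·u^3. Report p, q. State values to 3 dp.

p = 1.560, q = 2.080

With design matrix M, MᵀM = [[643, 3157]; [3157, 15691]] and Mᵀw = [7570, 37564]ᵀ.
Eliminating q: 15691·(row 1) − 3157·(row 2) gives 122664·p = 15691·7570 − 3157·37564 = 191322, so p = 31887/20444.
Then q = (37564 − 3157·(31887/20444))/15691 = 42527/20444.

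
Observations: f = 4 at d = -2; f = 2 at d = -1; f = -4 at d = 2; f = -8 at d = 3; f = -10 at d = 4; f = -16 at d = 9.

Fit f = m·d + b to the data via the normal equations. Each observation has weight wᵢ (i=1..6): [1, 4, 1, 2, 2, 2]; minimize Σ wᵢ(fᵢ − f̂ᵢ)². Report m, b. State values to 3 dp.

Sums needed: Σwᵢ·d·d = 224, Σwᵢ·d = 28, Σwᵢ·1 = 12.
Right-hand side: Σwᵢ·d·f = -440, Σwᵢ·f = -60.
So AᵀWA·[m, b]ᵀ = AᵀWf: [[224, 28]; [28, 12]]·[m, b]ᵀ = [-440, -60]ᵀ.
Eliminating b: 12·(row 1) − 28·(row 2) gives 1904·m = 12·(-440) − 28·(-60) = -3600, so m = -225/119.
Then b = ((-60) − 28·(-225/119))/12 = -10/17.

m = -1.891, b = -0.588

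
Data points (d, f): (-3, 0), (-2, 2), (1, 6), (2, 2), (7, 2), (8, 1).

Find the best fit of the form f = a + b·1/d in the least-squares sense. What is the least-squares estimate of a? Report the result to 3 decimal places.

a = 1.712

Entries of AᵀA: Σ1 = 6, Σ1/d = 157/168, Σ1/d·1/d = 46489/28224.
Right-hand side: Σf = 13, Σ1/d·f = 359/56.
Eliminating b: (46489/28224)·(row 1) − (157/168)·(row 2) gives (254285/28224)·a = (46489/28224)·13 − (157/168)·(359/56) = 108817/7056, so a = 435268/254285.
Then b = ((359/56) − (157/168)·(435268/254285))/(46489/28224) = 742728/254285.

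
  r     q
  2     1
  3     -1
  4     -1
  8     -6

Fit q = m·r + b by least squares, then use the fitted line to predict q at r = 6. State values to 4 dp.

The normal system AᵀA·[m, b]ᵀ = Aᵀq is [[93, 17]; [17, 4]]·[m, b]ᵀ = [-53, -7]ᵀ.
Eliminating b: 4·(row 1) − 17·(row 2) gives 83·m = 4·(-53) − 17·(-7) = -93, so m = -93/83.
Then b = ((-7) − 17·(-93/83))/4 = 250/83.
At r = 6: q̂ = (-93/83)·(6) + (250/83)·(1) = -308/83.

q̂ = -3.7108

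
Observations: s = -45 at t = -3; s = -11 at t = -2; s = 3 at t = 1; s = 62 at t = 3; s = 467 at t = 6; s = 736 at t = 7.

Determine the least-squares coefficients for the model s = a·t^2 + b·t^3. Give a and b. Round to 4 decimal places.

Forming XᵀX = [[3876, 24552]; [24552, 165828]] and Xᵀs = [52988, 356300]ᵀ gives XᵀX·[a, b]ᵀ = Xᵀs.
Determinant 3876·165828 − 24552² = 39948624.
a = (52988·165828 − 24552·356300)/39948624 = 812843/832263; b = (3876·356300 − 24552·52988)/39948624 = 1667863/832263.

a = 0.9767, b = 2.0040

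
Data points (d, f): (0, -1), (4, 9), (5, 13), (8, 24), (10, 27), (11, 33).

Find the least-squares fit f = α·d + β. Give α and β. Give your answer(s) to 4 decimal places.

α = 3.0586, β = -1.8711

Normal-equation sums: Σd·d = 326, Σd = 38, Σ1 = 6.
For Xᵀf: Σd·f = 926, Σf = 105.
XᵀX·[α, β]ᵀ = Xᵀf becomes [[326, 38]; [38, 6]]·[α, β]ᵀ = [926, 105]ᵀ.
Δ = 326·6 − 38² = 512.
α = (926·6 − 38·105)/512 = 783/256; β = (326·105 − 38·926)/512 = -479/256.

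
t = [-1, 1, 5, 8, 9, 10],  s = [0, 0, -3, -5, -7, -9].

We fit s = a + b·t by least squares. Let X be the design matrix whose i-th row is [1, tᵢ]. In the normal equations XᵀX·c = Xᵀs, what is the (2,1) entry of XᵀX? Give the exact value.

Row 2 ↔ basis t, column 1 ↔ basis 1, so (XᵀX)_{2,1} = Σᵢ t = (-1)·(1) + (1)·(1) + (5)·(1) + (8)·(1) + (9)·(1) + (10)·(1) = 32.

32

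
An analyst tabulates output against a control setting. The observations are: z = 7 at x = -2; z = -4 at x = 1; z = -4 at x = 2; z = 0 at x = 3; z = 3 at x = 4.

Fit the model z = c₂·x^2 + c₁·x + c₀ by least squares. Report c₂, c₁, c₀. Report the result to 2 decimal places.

c₂ = 1.01, c₁ = -2.60, c₀ = -2.31

The normal equations are: 370·c₂ + 92·c₁ + 34·c₀ = 56;  92·c₂ + 34·c₁ + 8·c₀ = -14;  34·c₂ + 8·c₁ + 5·c₀ = 2.
Solving the 3×3 system (Gaussian elimination) gives c₂ = 92/91, c₁ = -237/91, c₀ = -30/13.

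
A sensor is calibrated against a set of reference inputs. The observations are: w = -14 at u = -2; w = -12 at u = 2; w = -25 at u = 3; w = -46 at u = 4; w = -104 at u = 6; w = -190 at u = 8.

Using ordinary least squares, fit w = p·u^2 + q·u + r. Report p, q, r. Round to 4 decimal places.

p = -3.0583, q = 0.8508, r = -0.3513

Compute the Gram sums: Σu^2·u^2 = 5761, Σu^2·u = 819, Σu^2 = 133, Σu·u = 133, Σu = 21, Σ1 = 6.
For Mᵀw: Σu^2·w = -16969, Σu·w = -2399, Σw = -391.
Row-reducing yields p = -13894/4543, q = 3865/4543, r = -228/649.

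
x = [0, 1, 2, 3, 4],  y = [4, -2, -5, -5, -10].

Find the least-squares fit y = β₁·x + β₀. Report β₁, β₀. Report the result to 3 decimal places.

β₁ = -3.100, β₀ = 2.600

Compute the Gram sums: Σx·x = 30, Σx = 10, Σ1 = 5.
For Aᵀy: Σx·y = -67, Σy = -18.
Eliminating β₀: 5·(row 1) − 10·(row 2) gives 50·β₁ = 5·(-67) − 10·(-18) = -155, so β₁ = -31/10.
Then β₀ = ((-18) − 10·(-31/10))/5 = 13/5.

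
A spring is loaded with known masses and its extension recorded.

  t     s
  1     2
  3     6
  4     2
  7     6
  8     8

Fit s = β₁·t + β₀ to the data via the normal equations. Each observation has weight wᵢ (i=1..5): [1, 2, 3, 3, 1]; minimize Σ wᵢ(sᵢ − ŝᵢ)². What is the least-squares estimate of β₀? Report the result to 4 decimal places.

β₀ = 1.4538

From the data, Σwᵢ·t·t = 278, Σwᵢ·t = 48, Σwᵢ·1 = 10.
Moment sums: Σwᵢ·t·s = 252, Σwᵢ·s = 46.
AᵀWA·[β₁, β₀]ᵀ = AᵀWs becomes [[278, 48]; [48, 10]]·[β₁, β₀]ᵀ = [252, 46]ᵀ.
Determinant 278·10 − 48² = 476.
β₁ = (252·10 − 48·46)/476 = 78/119; β₀ = (278·46 − 48·252)/476 = 173/119.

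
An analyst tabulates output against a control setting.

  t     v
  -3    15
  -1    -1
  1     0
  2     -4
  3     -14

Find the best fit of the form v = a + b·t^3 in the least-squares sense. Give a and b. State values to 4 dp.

a = 0.0551, b = -0.5344

The normal system XᵀX·[a, b]ᵀ = Xᵀv is [[5, 8]; [8, 1524]]·[a, b]ᵀ = [-4, -814]ᵀ.
Δ = 5·1524 − 8² = 7556.
a = ((-4)·1524 − 8·(-814))/7556 = 104/1889; b = (5·(-814) − 8·(-4))/7556 = -2019/3778.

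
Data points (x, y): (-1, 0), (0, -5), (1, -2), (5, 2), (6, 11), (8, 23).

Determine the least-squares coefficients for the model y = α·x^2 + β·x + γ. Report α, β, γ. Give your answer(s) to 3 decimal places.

MᵀM·[α, β, γ]ᵀ = Mᵀy reads: 6019·α + 853·β + 127·γ = 1916;  853·α + 127·β + 19·γ = 258;  127·α + 19·β + 6·γ = 29.
(Σx^2·x^2 = 6019, Σx^2·x = 853, Σx^2 = 127, Σx·x = 127, Σx = 19, Σ1 = 6, Σx^2·y = 1916, Σx·y = 258, Σy = 29.)
Solving the 3×3 system (Gaussian elimination) gives α = 413/660, β = -229/132, γ = -321/110.

α = 0.626, β = -1.735, γ = -2.918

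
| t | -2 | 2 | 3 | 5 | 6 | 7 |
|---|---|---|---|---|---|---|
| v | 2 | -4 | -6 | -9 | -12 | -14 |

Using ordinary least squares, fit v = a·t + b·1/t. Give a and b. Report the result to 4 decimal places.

a = -2.0172, b = 1.8633

Normal-equation sums: Σt·t = 127, Σt·1/t = 6, Σ1/t·1/t = 30839/44100.
For Aᵀv: Σt·v = -245, Σ1/t·v = -54/5.
AᵀA·[a, b]ᵀ = Aᵀv becomes [[127, 6]; [6, 30839/44100]]·[a, b]ᵀ = [-245, -54/5]ᵀ.
Eliminating b: (30839/44100)·(row 1) − 6·(row 2) gives (2328953/44100)·a = (30839/44100)·(-245) − 6·(-54/5) = -3835/36, so a = -4697875/2328953.
Then b = ((-54/5) − 6·(-4697875/2328953))/(30839/44100) = 4339440/2328953.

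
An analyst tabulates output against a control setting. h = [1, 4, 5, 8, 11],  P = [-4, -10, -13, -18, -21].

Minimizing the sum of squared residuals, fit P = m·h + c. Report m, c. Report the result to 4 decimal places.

m = -1.7211, c = -3.2177

The normal system AᵀA·[m, c]ᵀ = AᵀP is [[227, 29]; [29, 5]]·[m, c]ᵀ = [-484, -66]ᵀ.
Eliminating c: 5·(row 1) − 29·(row 2) gives 294·m = 5·(-484) − 29·(-66) = -506, so m = -253/147.
Then c = ((-66) − 29·(-253/147))/5 = -473/147.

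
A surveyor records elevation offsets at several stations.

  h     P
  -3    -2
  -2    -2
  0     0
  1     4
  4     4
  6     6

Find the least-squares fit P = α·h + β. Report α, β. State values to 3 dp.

Normal-equation sums: Σh·h = 66, Σh = 6, Σ1 = 6.
And Σh·P = 66, ΣP = 10.
So XᵀX·[α, β]ᵀ = XᵀP: [[66, 6]; [6, 6]]·[α, β]ᵀ = [66, 10]ᵀ.
Δ = 66·6 − 6² = 360.
α = (66·6 − 6·10)/360 = 14/15; β = (66·10 − 6·66)/360 = 11/15.

α = 0.933, β = 0.733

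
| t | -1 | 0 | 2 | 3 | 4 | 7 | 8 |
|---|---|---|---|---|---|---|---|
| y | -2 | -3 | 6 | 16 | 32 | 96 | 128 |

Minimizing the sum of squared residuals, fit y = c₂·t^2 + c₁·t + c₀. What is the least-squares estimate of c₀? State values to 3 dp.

c₀ = -3.132

The normal system MᵀM·[c₂, c₁, c₀]ᵀ = Mᵀy is [[6851, 953, 143]; [953, 143, 23]; [143, 23, 7]]·[c₂, c₁, c₀]ᵀ = [13574, 1886, 273]ᵀ.
Row-reducing yields c₂ = 10233/5258, c₁ = 3799/5258, c₀ = -8233/2629.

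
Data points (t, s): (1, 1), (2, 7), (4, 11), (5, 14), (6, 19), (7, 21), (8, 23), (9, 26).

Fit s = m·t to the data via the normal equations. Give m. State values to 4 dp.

MᵀM·[m]ᵀ = Mᵀs reads: 276·m = 808.
(Σt·t = 276, Σt·s = 808.)
m = 808/276 = 2.92754.

m = 2.9275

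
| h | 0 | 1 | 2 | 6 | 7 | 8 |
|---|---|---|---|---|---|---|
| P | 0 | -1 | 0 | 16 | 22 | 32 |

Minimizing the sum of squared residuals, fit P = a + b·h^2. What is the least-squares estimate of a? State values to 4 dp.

From the data, Σ1 = 6, Σh^2 = 154, Σh^2·h^2 = 7810.
Right-hand side: ΣP = 69, Σh^2·P = 3701.
So AᵀA·[a, b]ᵀ = AᵀP: [[6, 154]; [154, 7810]]·[a, b]ᵀ = [69, 3701]ᵀ.
Determinant 6·7810 − 154² = 23144.
a = (69·7810 − 154·3701)/23144 = -353/263; b = (6·3701 − 154·69)/23144 = 2895/5786.

a = -1.3422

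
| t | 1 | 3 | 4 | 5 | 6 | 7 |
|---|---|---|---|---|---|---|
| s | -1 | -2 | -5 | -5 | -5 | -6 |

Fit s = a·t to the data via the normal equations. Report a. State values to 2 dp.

a = -0.91

The normal system XᵀX·[a]ᵀ = Xᵀs is [[136]]·[a]ᵀ = [-124]ᵀ.
Hence a = -124 / 136 ≈ -0.911765.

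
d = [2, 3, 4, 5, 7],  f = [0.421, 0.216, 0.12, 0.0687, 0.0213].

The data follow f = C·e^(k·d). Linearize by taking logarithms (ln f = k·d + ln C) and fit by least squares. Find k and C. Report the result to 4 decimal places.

Linearized form: ln f = k·d + ln C. From the 5 transformed points,
Over the data: Σd = 21.0000, Σ(d)² = 103.0000, Σln f = -11.0449, Σd·ln f = -55.1421.
Normal system: [[103.0000, 21.0000]; [21.0000, 5]]·[k, ln C]ᵀ = [-55.1421, -11.0449]ᵀ.
Slope k = (n·Σd·ln f − Σd·Σln f)/(n·Σ(d)² − (Σd)²) = (5·-55.1421 − 21.0000·-11.0449)/74.0000 = -0.59145; ln C = (Σln f − k·Σd)/n = 0.27510, so C = exp(0.27510) = 1.31667.

k = -0.5914, C = 1.3167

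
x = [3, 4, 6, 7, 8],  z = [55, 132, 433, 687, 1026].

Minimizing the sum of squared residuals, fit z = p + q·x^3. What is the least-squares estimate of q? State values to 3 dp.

Compute the Gram sums: Σ1 = 5, Σx^3 = 1162, Σx^3·x^3 = 431274.
Right-hand side: Σz = 2333, Σx^3·z = 864414.
Normal equations: [[5, 1162]; [1162, 431274]]·[p, q]ᵀ = [2333, 864414]ᵀ.
Determinant 5·431274 − 1162² = 806126.
p = (2333·431274 − 1162·864414)/806126 = 856587/403063; q = (5·864414 − 1162·2333)/806126 = 805562/403063.

q = 1.999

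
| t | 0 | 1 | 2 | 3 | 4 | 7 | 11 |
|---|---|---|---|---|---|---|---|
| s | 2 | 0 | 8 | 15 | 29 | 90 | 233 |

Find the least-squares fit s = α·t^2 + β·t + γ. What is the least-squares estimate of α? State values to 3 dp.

α = 2.057

The normal equations are: 17396·α + 1774·β + 200·γ = 33234;  1774·α + 200·β + 28·γ = 3370;  200·α + 28·β + 7·γ = 377.
(Σt^2·t^2 = 17396, Σt^2·t = 1774, Σt^2 = 200, Σt·t = 200, Σt = 28, Σ1 = 7, Σt^2·s = 33234, Σt·s = 3370, Σs = 377.)
Solving the 3×3 system (Gaussian elimination) gives α = 285457/138801, β = -222587/138801, γ = 5381/3559.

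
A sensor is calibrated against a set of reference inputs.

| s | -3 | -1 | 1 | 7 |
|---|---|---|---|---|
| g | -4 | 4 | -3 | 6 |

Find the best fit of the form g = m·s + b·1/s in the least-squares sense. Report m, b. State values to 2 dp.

m = 1.07, b = -4.26

Normal-equation sums: Σs·s = 60, Σs·1/s = 4, Σ1/s·1/s = 940/441.
Moment sums: Σs·g = 47, Σ1/s·g = -101/21.
Eliminating b: (940/441)·(row 1) − 4·(row 2) gives (16448/147)·m = (940/441)·47 − 4·(-101/21) = 52664/441, so m = 6583/6168.
Then b = ((-101/21) − 4·(6583/6168))/(940/441) = -8757/2056.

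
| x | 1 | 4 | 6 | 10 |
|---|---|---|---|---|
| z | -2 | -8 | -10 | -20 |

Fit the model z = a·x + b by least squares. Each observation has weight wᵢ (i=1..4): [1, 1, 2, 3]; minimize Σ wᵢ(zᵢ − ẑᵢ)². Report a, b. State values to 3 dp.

a = -2.039, b = 0.833

Normal-equation sums: Σwᵢ·x·x = 389, Σwᵢ·x = 47, Σwᵢ·1 = 7.
Moment sums: Σwᵢ·x·z = -754, Σwᵢ·z = -90.
So AᵀWA·[a, b]ᵀ = AᵀWz: [[389, 47]; [47, 7]]·[a, b]ᵀ = [-754, -90]ᵀ.
Eliminating b: 7·(row 1) − 47·(row 2) gives 514·a = 7·(-754) − 47·(-90) = -1048, so a = -524/257.
Then b = ((-90) − 47·(-524/257))/7 = 214/257.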